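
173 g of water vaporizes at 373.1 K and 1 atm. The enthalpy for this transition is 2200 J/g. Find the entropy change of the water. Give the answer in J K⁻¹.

Heat absorbed by the substance: Q = mL = 173 × 2200 = 380600 J.
At constant T, ΔS = Q_rev/T = 380600 / 373.1 = 1020 J/K.

ΔS = 1020 J/K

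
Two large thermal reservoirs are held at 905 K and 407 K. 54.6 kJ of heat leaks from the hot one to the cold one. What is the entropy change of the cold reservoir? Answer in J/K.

The cold reservoir gains heat Q, so ΔS_cold = +Q/T_C = 54600/407 = 134 J/K.

ΔS_cold = 134 J/K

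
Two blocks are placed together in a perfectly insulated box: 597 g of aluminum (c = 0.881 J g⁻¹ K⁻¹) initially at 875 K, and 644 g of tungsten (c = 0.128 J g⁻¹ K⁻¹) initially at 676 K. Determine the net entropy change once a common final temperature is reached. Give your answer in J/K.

ΔS_total = 2.23 J/K

Energy balance: T_f = (m₁c₁T₁ + m₂c₂T₂)/(m₁c₁ + m₂c₂) = 848.04 K.
ΔS₁ = m₁c₁ ln(T_f/T₁) = 525.957 × ln(848.04/875) = -16.46 J/K.
ΔS₂ = m₂c₂ ln(T_f/T₂) = 82.432 × ln(848.04/676) = 18.69 J/K.
ΔS_total = -16.46 + 18.69 = 2.23 J/K.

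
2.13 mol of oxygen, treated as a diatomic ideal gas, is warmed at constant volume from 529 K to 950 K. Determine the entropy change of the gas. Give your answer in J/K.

ΔS = 25.9 J/K

At constant volume, ΔS = nC_V ln(T₂/T₁) with C_V = 5R/2 = 20.79 J mol⁻¹ K⁻¹.
ΔS = 2.13 × 20.79 × ln(950/529) = 25.9 J/K.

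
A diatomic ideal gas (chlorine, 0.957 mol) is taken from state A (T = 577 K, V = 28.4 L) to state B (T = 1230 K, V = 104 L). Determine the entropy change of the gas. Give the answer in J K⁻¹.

Entropy is a state function: ΔS = nC_V ln(T₂/T₁) + nR ln(V₂/V₁), with C_V = 5R/2 = 20.79 J mol⁻¹ K⁻¹ for a diatomic ideal gas.
ΔS = 0.957 × [20.79 × ln(1230/577) + 8.314 × ln(104/28.4)] = 25.4 J/K.

ΔS = 25.4 J/K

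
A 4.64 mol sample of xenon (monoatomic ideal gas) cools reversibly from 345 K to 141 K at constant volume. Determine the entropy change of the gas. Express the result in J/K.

At constant volume, ΔS = nC_V ln(T₂/T₁) with C_V = 3R/2 = 12.47 J mol⁻¹ K⁻¹.
ΔS = 4.64 × 12.47 × ln(141/345) = -51.8 J/K.

ΔS = -51.8 J/K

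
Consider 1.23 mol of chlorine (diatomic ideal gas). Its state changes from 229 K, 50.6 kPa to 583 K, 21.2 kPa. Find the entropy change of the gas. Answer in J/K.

ΔS = 42.3 J/K

ΔS = nC_p ln(T₂/T₁) − nR ln(P₂/P₁), with C_p = 7R/2 = 29.1 J mol⁻¹ K⁻¹ for a diatomic ideal gas.
ΔS = 1.23 × [29.1 × ln(583/229) − 8.314 × ln(21.2/50.6)] = 42.3 J/K.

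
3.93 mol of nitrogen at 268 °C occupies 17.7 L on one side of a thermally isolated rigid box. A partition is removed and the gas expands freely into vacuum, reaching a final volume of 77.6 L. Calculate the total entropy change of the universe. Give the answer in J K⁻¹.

For an ideal gas in free expansion Q = 0 and W = 0, so T is unchanged.
Entropy is a state function; using a reversible isothermal path, ΔS_gas = nR ln(V₂/V₁) = 3.93 × 8.314 × ln(77.6/17.7) = 48.3 J/K.
The insulated surroundings exchange no heat, so ΔS_surr = 0 and ΔS_universe = ΔS_gas.

ΔS_universe = 48.3 J/K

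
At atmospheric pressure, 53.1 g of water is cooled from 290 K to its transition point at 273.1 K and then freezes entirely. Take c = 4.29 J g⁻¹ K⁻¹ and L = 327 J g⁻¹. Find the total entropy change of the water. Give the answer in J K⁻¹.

ΔS = -77.3 J/K

Cooling step: ΔS₁ = m c ln(T_tr/T_i) = 53.1 × 4.29 × ln(273.1/290) = -13.68 J/K.
Phase change: ΔS₂ = −mL/T_tr = −53.1 × 327 / 273.1 = -63.58 J/K.
ΔS_total = (-13.68) + (-63.58) = -77.3 J/K.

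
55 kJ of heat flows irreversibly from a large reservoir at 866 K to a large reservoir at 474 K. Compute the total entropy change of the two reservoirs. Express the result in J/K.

ΔS_total = 52.5 J/K

ΔS_hot = −Q/T_H = −55000/866 = -63.51 J/K and ΔS_cold = +Q/T_C = 55000/474 = 116 J/K.
ΔS_total = -63.51 + 116 = 52.5 J/K, positive as the second law requires.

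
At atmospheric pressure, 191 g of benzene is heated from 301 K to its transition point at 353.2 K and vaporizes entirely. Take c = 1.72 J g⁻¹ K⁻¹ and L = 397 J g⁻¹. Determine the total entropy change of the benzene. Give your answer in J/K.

Warming step: ΔS₁ = m c ln(T_tr/T_i) = 191 × 1.72 × ln(353.2/301) = 52.54 J/K.
Phase change: ΔS₂ = +mL/T_tr = 191 × 397 / 353.2 = 214.7 J/K.
ΔS_total = (52.54) + (214.7) = 267 J/K.

ΔS = 267 J/K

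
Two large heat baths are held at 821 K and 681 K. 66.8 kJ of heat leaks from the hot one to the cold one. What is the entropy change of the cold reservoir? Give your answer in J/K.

The cold reservoir gains heat Q, so ΔS_cold = +Q/T_C = 66800/681 = 98.1 J/K.

ΔS_cold = 98.1 J/K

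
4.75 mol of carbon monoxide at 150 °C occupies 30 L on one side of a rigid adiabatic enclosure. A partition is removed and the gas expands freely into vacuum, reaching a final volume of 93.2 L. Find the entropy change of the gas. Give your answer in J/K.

ΔS_gas = 44.8 J/K

No heat is exchanged and no work is done, so the ideal-gas temperature stays constant.
Entropy is a state function; using a reversible isothermal path, ΔS_gas = nR ln(V₂/V₁) = 4.75 × 8.314 × ln(93.2/30) = 44.8 J/K.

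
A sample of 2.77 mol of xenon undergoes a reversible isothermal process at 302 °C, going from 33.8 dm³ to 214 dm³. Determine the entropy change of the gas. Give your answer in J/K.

ΔS_gas = 42.5 J/K

For an isothermal ideal gas ΔS_gas = nR ln(V₂/V₁) = 2.77 × 8.314 × ln(214/33.8) = 42.5 J/K.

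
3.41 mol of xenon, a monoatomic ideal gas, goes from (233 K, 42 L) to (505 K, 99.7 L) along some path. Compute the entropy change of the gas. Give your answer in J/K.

ΔS = 57.4 J/K

Entropy is a state function: ΔS = nC_V ln(T₂/T₁) + nR ln(V₂/V₁), with C_V = 3R/2 = 12.47 J mol⁻¹ K⁻¹ for a monoatomic ideal gas.
ΔS = 3.41 × [12.47 × ln(505/233) + 8.314 × ln(99.7/42)] = 57.4 J/K.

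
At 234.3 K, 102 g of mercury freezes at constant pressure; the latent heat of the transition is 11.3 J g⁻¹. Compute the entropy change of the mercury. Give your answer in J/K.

ΔS = -4.92 J/K

Heat released by the substance: Q = −mL = −102 × 11.3 = −1152.6 J.
At constant T, ΔS = Q_rev/T = −1152.6 / 234.3 = -4.92 J/K.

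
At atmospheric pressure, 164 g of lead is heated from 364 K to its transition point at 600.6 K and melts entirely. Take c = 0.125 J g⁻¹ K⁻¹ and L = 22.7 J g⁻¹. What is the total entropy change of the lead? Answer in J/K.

ΔS = 16.5 J/K

Warming step: ΔS₁ = m c ln(T_tr/T_i) = 164 × 0.125 × ln(600.6/364) = 10.27 J/K.
Phase change: ΔS₂ = +mL/T_tr = 164 × 22.7 / 600.6 = 6.198 J/K.
ΔS_total = (10.27) + (6.198) = 16.5 J/K.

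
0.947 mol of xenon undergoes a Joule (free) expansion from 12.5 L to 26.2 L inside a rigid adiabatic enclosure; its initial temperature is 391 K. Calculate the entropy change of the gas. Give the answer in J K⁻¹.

For an ideal gas in free expansion Q = 0 and W = 0, so T is unchanged.
Entropy is a state function; using a reversible isothermal path, ΔS_gas = nR ln(V₂/V₁) = 0.947 × 8.314 × ln(26.2/12.5) = 5.83 J/K.

ΔS_gas = 5.83 J/K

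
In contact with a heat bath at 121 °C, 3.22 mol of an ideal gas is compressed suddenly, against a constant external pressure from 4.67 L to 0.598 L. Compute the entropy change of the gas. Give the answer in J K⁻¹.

Entropy is a state function, so ΔS_gas depends only on the end states.
For an isothermal ideal gas ΔS_gas = nR ln(V₂/V₁) = 3.22 × 8.314 × ln(0.598/4.67) = -55 J/K.

ΔS_gas = -55 J/K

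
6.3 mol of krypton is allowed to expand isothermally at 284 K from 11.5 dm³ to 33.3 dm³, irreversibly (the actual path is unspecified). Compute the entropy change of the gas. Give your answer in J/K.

Entropy is a state function, so ΔS_gas depends only on the end states.
For an isothermal ideal gas ΔS_gas = nR ln(V₂/V₁) = 6.3 × 8.314 × ln(33.3/11.5) = 55.7 J/K.

ΔS_gas = 55.7 J/K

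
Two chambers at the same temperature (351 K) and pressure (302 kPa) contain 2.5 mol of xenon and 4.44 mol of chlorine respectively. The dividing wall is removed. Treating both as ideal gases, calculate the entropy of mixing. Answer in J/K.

Mole fractions: x_A = 2.5/6.94 = 0.36, x_B = 0.64.
ΔS_mix = −R(n_A ln x_A + n_B ln x_B) = −8.314 × (2.5 ln 0.36 + 4.44 ln 0.64) = 37.7 J/K.

ΔS_mix = 37.7 J/K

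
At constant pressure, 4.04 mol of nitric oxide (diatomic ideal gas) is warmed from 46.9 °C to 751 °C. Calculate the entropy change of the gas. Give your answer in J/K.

ΔS = 137 J/K

In kelvin: T₁ = 320.05 K, T₂ = 1024.15 K. At constant pressure, ΔS = nC_p ln(T₂/T₁) with C_p = 7R/2 = 29.1 J mol⁻¹ K⁻¹.
ΔS = 4.04 × 29.1 × ln(1024.15/320.05) = 137 J/K.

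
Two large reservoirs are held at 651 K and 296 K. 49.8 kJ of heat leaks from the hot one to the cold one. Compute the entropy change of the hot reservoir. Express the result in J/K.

ΔS_hot = -76.5 J/K

The hot reservoir loses heat Q, so ΔS_hot = −Q/T_H = −49800/651 = -76.5 J/K.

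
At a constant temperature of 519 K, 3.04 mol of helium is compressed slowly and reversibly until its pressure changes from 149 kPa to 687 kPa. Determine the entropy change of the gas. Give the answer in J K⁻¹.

ΔS_gas = -38.6 J/K

For an isothermal ideal gas ΔS_gas = nR ln(P₁/P₂) = 3.04 × 8.314 × ln(149/687) = -38.6 J/K.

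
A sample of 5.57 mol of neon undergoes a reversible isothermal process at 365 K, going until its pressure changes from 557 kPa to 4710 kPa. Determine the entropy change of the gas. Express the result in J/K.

For an isothermal ideal gas ΔS_gas = nR ln(P₁/P₂) = 5.57 × 8.314 × ln(557/4710) = -98.9 J/K.

ΔS_gas = -98.9 J/K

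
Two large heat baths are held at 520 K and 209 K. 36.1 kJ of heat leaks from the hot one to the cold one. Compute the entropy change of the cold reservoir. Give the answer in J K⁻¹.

The cold reservoir gains heat Q, so ΔS_cold = +Q/T_C = 36100/209 = 173 J/K.

ΔS_cold = 173 J/K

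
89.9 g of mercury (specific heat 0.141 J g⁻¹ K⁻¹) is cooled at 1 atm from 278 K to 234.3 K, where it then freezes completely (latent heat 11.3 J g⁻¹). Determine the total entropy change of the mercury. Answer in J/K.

Cooling step: ΔS₁ = m c ln(T_tr/T_i) = 89.9 × 0.141 × ln(234.3/278) = -2.168 J/K.
Phase change: ΔS₂ = −mL/T_tr = −89.9 × 11.3 / 234.3 = -4.336 J/K.
ΔS_total = (-2.168) + (-4.336) = -6.5 J/K.

ΔS = -6.5 J/K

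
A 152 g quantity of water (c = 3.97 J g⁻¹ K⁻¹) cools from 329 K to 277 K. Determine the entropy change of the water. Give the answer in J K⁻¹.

ΔS = ∫dQ_rev/T = m c ln(T₂/T₁) = 152 × 3.97 × ln(277/329) = -104 J/K.

ΔS = -104 J/K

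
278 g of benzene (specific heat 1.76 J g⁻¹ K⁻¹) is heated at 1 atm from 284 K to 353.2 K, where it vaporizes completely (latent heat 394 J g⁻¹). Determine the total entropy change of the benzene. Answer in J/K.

Warming step: ΔS₁ = m c ln(T_tr/T_i) = 278 × 1.76 × ln(353.2/284) = 106.7 J/K.
Phase change: ΔS₂ = +mL/T_tr = 278 × 394 / 353.2 = 310.1 J/K.
ΔS_total = (106.7) + (310.1) = 417 J/K.

ΔS = 417 J/K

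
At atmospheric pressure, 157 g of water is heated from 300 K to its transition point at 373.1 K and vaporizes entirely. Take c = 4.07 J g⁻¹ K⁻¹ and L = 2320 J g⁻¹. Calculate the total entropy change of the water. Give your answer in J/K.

Warming step: ΔS₁ = m c ln(T_tr/T_i) = 157 × 4.07 × ln(373.1/300) = 139.3 J/K.
Phase change: ΔS₂ = +mL/T_tr = 157 × 2320 / 373.1 = 976.3 J/K.
ΔS_total = (139.3) + (976.3) = 1120 J/K.

ΔS = 1120 J/K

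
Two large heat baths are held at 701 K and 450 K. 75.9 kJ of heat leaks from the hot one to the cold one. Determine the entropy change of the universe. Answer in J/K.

ΔS_total = 60.4 J/K

ΔS_hot = −Q/T_H = −75900/701 = -108.3 J/K and ΔS_cold = +Q/T_C = 75900/450 = 168.7 J/K.
ΔS_total = -108.3 + 168.7 = 60.4 J/K, positive as the second law requires.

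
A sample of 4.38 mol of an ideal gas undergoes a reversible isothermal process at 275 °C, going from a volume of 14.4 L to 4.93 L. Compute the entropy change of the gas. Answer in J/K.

For an isothermal ideal gas ΔS_gas = nR ln(V₂/V₁) = 4.38 × 8.314 × ln(4.93/14.4) = -39 J/K.

ΔS_gas = -39 J/K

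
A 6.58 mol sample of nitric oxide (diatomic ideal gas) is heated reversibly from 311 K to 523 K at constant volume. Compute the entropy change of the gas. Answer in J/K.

ΔS = 71.1 J/K

At constant volume, ΔS = nC_V ln(T₂/T₁) with C_V = 5R/2 = 20.79 J mol⁻¹ K⁻¹.
ΔS = 6.58 × 20.79 × ln(523/311) = 71.1 J/K.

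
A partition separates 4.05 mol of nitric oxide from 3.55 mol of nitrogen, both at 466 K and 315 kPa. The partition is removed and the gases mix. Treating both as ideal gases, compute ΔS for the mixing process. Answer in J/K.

Mole fractions: x_A = 4.05/7.6 = 0.533, x_B = 0.467.
ΔS_mix = −R(n_A ln x_A + n_B ln x_B) = −8.314 × (4.05 ln 0.533 + 3.55 ln 0.467) = 43.7 J/K.

ΔS_mix = 43.7 J/K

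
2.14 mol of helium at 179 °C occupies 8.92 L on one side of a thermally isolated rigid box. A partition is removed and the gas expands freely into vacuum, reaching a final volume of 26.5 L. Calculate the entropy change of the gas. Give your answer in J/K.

ΔS_gas = 19.4 J/K

For an ideal gas in free expansion Q = 0 and W = 0, so T is unchanged.
Entropy is a state function; using a reversible isothermal path, ΔS_gas = nR ln(V₂/V₁) = 2.14 × 8.314 × ln(26.5/8.92) = 19.4 J/K.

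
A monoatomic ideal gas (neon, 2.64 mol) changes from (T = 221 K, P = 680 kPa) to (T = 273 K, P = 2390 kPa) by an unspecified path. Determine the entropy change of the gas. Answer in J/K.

ΔS = -16 J/K

ΔS = nC_p ln(T₂/T₁) − nR ln(P₂/P₁), with C_p = 5R/2 = 20.79 J mol⁻¹ K⁻¹ for a monoatomic ideal gas.
ΔS = 2.64 × [20.79 × ln(273/221) − 8.314 × ln(2390/680)] = -16 J/K.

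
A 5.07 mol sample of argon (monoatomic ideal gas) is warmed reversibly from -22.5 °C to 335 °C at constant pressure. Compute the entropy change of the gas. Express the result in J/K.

ΔS = 93.4 J/K

In kelvin: T₁ = 250.65 K, T₂ = 608.15 K. At constant pressure, ΔS = nC_p ln(T₂/T₁) with C_p = 5R/2 = 20.79 J mol⁻¹ K⁻¹.
ΔS = 5.07 × 20.79 × ln(608.15/250.65) = 93.4 J/K.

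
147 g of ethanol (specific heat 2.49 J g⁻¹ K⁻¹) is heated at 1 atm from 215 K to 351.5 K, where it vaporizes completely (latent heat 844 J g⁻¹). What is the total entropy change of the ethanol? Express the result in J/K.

Warming step: ΔS₁ = m c ln(T_tr/T_i) = 147 × 2.49 × ln(351.5/215) = 179.9 J/K.
Phase change: ΔS₂ = +mL/T_tr = 147 × 844 / 351.5 = 353 J/K.
ΔS_total = (179.9) + (353) = 533 J/K.

ΔS = 533 J/K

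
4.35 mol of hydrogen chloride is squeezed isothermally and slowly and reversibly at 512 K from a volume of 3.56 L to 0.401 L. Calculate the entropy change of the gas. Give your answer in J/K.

ΔS_gas = -79 J/K

For an isothermal ideal gas ΔS_gas = nR ln(V₂/V₁) = 4.35 × 8.314 × ln(0.401/3.56) = -79 J/K.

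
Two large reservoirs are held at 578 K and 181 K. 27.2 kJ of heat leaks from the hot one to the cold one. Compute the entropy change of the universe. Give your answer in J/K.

ΔS_hot = −Q/T_H = −27200/578 = -47.06 J/K and ΔS_cold = +Q/T_C = 27200/181 = 150.3 J/K.
ΔS_total = -47.06 + 150.3 = 103 J/K, positive as the second law requires.

ΔS_total = 103 J/K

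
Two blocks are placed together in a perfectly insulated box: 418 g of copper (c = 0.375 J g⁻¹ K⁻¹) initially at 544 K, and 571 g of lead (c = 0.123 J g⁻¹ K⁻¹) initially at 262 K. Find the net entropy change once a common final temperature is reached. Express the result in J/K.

Energy balance: T_f = (m₁c₁T₁ + m₂c₂T₂)/(m₁c₁ + m₂c₂) = 456.74 K.
ΔS₁ = m₁c₁ ln(T_f/T₁) = 156.75 × ln(456.74/544) = -27.4 J/K.
ΔS₂ = m₂c₂ ln(T_f/T₂) = 70.233 × ln(456.74/262) = 39.03 J/K.
ΔS_total = -27.4 + 39.03 = 11.6 J/K.

ΔS_total = 11.6 J/K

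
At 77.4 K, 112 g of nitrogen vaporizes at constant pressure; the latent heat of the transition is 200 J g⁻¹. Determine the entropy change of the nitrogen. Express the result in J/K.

ΔS = 289 J/K

Heat absorbed by the substance: Q = mL = 112 × 200 = 22400 J.
At constant T, ΔS = Q_rev/T = 22400 / 77.4 = 289 J/K.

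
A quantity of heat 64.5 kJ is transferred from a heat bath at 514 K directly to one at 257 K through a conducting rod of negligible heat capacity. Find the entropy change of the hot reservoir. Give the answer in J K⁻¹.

ΔS_hot = -125 J/K

The hot reservoir loses heat Q, so ΔS_hot = −Q/T_H = −64500/514 = -125 J/K.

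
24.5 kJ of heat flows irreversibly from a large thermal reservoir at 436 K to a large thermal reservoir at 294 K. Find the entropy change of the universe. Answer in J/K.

ΔS_hot = −Q/T_H = −24500/436 = -56.19 J/K and ΔS_cold = +Q/T_C = 24500/294 = 83.33 J/K.
ΔS_total = -56.19 + 83.33 = 27.1 J/K, positive as the second law requires.

ΔS_total = 27.1 J/K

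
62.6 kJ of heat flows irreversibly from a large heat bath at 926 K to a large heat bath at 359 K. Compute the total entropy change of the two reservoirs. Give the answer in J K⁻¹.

ΔS_total = 107 J/K

ΔS_hot = −Q/T_H = −62600/926 = -67.6 J/K and ΔS_cold = +Q/T_C = 62600/359 = 174.4 J/K.
ΔS_total = -67.6 + 174.4 = 107 J/K, positive as the second law requires.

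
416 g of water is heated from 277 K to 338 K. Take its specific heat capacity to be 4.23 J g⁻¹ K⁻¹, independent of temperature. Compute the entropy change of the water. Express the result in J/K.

ΔS = 350 J/K

ΔS = ∫dQ_rev/T = m c ln(T₂/T₁) = 416 × 4.23 × ln(338/277) = 350 J/K.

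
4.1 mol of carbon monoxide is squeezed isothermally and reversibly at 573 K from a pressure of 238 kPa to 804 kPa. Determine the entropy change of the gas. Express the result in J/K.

ΔS_gas = -41.5 J/K

For an isothermal ideal gas ΔS_gas = nR ln(P₁/P₂) = 4.1 × 8.314 × ln(238/804) = -41.5 J/K.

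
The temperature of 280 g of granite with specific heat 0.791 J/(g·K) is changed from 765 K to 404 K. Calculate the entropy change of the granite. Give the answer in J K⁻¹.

ΔS = -141 J/K

ΔS = ∫dQ_rev/T = m c ln(T₂/T₁) = 280 × 0.791 × ln(404/765) = -141 J/K.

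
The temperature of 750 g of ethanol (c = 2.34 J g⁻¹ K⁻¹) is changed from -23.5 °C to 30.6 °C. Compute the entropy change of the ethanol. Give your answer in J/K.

In kelvin: T₁ = 249.65 K, T₂ = 303.75 K. ΔS = ∫dQ_rev/T = m c ln(T₂/T₁) = 750 × 2.34 × ln(303.75/249.65) = 344 J/K.

ΔS = 344 J/K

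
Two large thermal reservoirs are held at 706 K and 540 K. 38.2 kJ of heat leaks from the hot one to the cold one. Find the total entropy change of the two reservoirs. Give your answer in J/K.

ΔS_hot = −Q/T_H = −38200/706 = -54.11 J/K and ΔS_cold = +Q/T_C = 38200/540 = 70.74 J/K.
ΔS_total = -54.11 + 70.74 = 16.6 J/K, positive as the second law requires.

ΔS_total = 16.6 J/K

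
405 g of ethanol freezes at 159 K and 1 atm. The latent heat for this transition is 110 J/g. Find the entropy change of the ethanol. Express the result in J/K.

Heat released by the substance: Q = −mL = −405 × 110 = −44550 J.
At constant T, ΔS = Q_rev/T = −44550 / 159 = -280 J/K.

ΔS = -280 J/K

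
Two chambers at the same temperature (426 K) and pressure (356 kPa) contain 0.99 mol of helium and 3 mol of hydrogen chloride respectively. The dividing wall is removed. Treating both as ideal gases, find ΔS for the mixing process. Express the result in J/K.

ΔS_mix = 18.6 J/K

Mole fractions: x_A = 0.99/3.99 = 0.248, x_B = 0.752.
ΔS_mix = −R(n_A ln x_A + n_B ln x_B) = −8.314 × (0.99 ln 0.248 + 3 ln 0.752) = 18.6 J/K.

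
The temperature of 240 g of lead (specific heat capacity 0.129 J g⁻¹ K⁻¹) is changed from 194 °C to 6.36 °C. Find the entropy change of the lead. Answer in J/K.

ΔS = -15.9 J/K

In kelvin: T₁ = 467.15 K, T₂ = 279.51 K. ΔS = ∫dQ_rev/T = m c ln(T₂/T₁) = 240 × 0.129 × ln(279.51/467.15) = -15.9 J/K.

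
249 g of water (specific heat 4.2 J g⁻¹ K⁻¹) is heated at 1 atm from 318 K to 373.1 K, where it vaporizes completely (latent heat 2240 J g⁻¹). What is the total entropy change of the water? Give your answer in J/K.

ΔS = 1660 J/K

Warming step: ΔS₁ = m c ln(T_tr/T_i) = 249 × 4.2 × ln(373.1/318) = 167.1 J/K.
Phase change: ΔS₂ = +mL/T_tr = 249 × 2240 / 373.1 = 1495 J/K.
ΔS_total = (167.1) + (1495) = 1660 J/K.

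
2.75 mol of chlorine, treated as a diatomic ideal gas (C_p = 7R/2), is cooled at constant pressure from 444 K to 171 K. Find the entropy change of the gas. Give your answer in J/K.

ΔS = -76.4 J/K

At constant pressure, ΔS = nC_p ln(T₂/T₁) with C_p = 7R/2 = 29.1 J mol⁻¹ K⁻¹.
ΔS = 2.75 × 29.1 × ln(171/444) = -76.4 J/K.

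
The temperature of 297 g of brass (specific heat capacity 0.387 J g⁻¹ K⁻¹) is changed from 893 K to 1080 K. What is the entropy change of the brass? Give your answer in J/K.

ΔS = ∫dQ_rev/T = m c ln(T₂/T₁) = 297 × 0.387 × ln(1080/893) = 21.9 J/K.

ΔS = 21.9 J/K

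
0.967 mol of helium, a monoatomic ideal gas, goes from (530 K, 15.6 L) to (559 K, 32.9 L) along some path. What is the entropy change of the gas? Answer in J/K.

ΔS = 6.64 J/K

Entropy is a state function: ΔS = nC_V ln(T₂/T₁) + nR ln(V₂/V₁), with C_V = 3R/2 = 12.47 J mol⁻¹ K⁻¹ for a monoatomic ideal gas.
ΔS = 0.967 × [12.47 × ln(559/530) + 8.314 × ln(32.9/15.6)] = 6.64 J/K.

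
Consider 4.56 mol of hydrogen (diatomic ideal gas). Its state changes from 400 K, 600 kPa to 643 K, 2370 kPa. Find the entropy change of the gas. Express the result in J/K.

ΔS = 10.9 J/K

ΔS = nC_p ln(T₂/T₁) − nR ln(P₂/P₁), with C_p = 7R/2 = 29.1 J mol⁻¹ K⁻¹ for a diatomic ideal gas.
ΔS = 4.56 × [29.1 × ln(643/400) − 8.314 × ln(2370/600)] = 10.9 J/K.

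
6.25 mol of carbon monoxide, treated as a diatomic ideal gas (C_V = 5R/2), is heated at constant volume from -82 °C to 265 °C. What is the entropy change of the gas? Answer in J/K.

ΔS = 134 J/K

In kelvin: T₁ = 191.15 K, T₂ = 538.15 K. At constant volume, ΔS = nC_V ln(T₂/T₁) with C_V = 5R/2 = 20.79 J mol⁻¹ K⁻¹.
ΔS = 6.25 × 20.79 × ln(538.15/191.15) = 134 J/K.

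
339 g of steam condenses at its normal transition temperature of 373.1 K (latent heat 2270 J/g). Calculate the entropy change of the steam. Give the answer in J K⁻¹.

ΔS = -2060 J/K

Heat released by the substance: Q = −mL = −339 × 2270 = −769530 J.
At constant T, ΔS = Q_rev/T = −769530 / 373.1 = -2060 J/K.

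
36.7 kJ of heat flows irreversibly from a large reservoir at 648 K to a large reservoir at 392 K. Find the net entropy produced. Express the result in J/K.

ΔS_total = 37 J/K

ΔS_hot = −Q/T_H = −36700/648 = -56.64 J/K and ΔS_cold = +Q/T_C = 36700/392 = 93.62 J/K.
ΔS_total = -56.64 + 93.62 = 37 J/K, positive as the second law requires.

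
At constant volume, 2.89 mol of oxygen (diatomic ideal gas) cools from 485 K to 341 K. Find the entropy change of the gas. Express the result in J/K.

At constant volume, ΔS = nC_V ln(T₂/T₁) with C_V = 5R/2 = 20.79 J mol⁻¹ K⁻¹.
ΔS = 2.89 × 20.79 × ln(341/485) = -21.2 J/K.

ΔS = -21.2 J/K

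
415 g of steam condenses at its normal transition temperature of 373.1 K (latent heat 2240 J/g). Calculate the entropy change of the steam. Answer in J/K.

ΔS = -2490 J/K

Heat released by the substance: Q = −mL = −415 × 2240 = −929600 J.
At constant T, ΔS = Q_rev/T = −929600 / 373.1 = -2490 J/K.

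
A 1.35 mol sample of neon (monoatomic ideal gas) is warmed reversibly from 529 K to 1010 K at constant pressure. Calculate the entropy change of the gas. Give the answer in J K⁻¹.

At constant pressure, ΔS = nC_p ln(T₂/T₁) with C_p = 5R/2 = 20.79 J mol⁻¹ K⁻¹.
ΔS = 1.35 × 20.79 × ln(1010/529) = 18.1 J/K.

ΔS = 18.1 J/K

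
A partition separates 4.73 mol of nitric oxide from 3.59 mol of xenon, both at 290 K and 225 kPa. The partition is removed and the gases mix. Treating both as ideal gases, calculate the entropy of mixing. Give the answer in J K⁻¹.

Mole fractions: x_A = 4.73/8.32 = 0.569, x_B = 0.431.
ΔS_mix = −R(n_A ln x_A + n_B ln x_B) = −8.314 × (4.73 ln 0.569 + 3.59 ln 0.431) = 47.3 J/K.

ΔS_mix = 47.3 J/K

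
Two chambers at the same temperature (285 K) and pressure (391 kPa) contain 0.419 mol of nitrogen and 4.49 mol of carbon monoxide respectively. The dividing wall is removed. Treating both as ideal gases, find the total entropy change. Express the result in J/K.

Mole fractions: x_A = 0.419/4.91 = 0.0854, x_B = 0.915.
ΔS_mix = −R(n_A ln x_A + n_B ln x_B) = −8.314 × (0.419 ln 0.0854 + 4.49 ln 0.915) = 11.9 J/K.

ΔS_mix = 11.9 J/K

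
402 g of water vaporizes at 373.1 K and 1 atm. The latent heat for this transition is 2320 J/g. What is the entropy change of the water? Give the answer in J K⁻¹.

Heat absorbed by the substance: Q = mL = 402 × 2320 = 932640 J.
At constant T, ΔS = Q_rev/T = 932640 / 373.1 = 2500 J/K.

ΔS = 2500 J/K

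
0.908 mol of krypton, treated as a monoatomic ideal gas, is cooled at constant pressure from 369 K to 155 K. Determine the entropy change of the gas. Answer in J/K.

ΔS = -16.4 J/K

At constant pressure, ΔS = nC_p ln(T₂/T₁) with C_p = 5R/2 = 20.79 J mol⁻¹ K⁻¹.
ΔS = 0.908 × 20.79 × ln(155/369) = -16.4 J/K.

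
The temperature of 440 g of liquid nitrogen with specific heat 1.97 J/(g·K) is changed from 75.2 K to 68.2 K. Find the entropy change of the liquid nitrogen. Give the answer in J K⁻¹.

ΔS = -84.7 J/K

ΔS = ∫dQ_rev/T = m c ln(T₂/T₁) = 440 × 1.97 × ln(68.2/75.2) = -84.7 J/K.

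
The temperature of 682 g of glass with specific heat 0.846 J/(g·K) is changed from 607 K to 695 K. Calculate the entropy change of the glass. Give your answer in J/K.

ΔS = 78.1 J/K

ΔS = ∫dQ_rev/T = m c ln(T₂/T₁) = 682 × 0.846 × ln(695/607) = 78.1 J/K.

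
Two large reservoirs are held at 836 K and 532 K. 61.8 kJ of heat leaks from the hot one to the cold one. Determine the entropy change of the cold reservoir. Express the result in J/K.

The cold reservoir gains heat Q, so ΔS_cold = +Q/T_C = 61800/532 = 116 J/K.

ΔS_cold = 116 J/K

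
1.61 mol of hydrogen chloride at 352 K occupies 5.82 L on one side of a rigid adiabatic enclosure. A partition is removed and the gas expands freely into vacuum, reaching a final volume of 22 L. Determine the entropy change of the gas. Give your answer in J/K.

ΔS_gas = 17.8 J/K

For an ideal gas in free expansion Q = 0 and W = 0, so T is unchanged.
Entropy is a state function; using a reversible isothermal path, ΔS_gas = nR ln(V₂/V₁) = 1.61 × 8.314 × ln(22/5.82) = 17.8 J/K.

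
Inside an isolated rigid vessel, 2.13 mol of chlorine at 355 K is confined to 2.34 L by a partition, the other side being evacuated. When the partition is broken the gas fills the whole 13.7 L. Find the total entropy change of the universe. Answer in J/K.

For an ideal gas in free expansion Q = 0 and W = 0, so T is unchanged.
Entropy is a state function; using a reversible isothermal path, ΔS_gas = nR ln(V₂/V₁) = 2.13 × 8.314 × ln(13.7/2.34) = 31.3 J/K.
The insulated surroundings exchange no heat, so ΔS_surr = 0 and ΔS_universe = ΔS_gas.

ΔS_universe = 31.3 J/K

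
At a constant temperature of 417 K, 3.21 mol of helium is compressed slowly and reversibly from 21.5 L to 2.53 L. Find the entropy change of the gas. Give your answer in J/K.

For an isothermal ideal gas ΔS_gas = nR ln(V₂/V₁) = 3.21 × 8.314 × ln(2.53/21.5) = -57.1 J/K.

ΔS_gas = -57.1 J/K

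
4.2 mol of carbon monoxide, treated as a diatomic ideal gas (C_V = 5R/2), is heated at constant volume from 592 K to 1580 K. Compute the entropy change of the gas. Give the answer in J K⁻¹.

At constant volume, ΔS = nC_V ln(T₂/T₁) with C_V = 5R/2 = 20.79 J mol⁻¹ K⁻¹.
ΔS = 4.2 × 20.79 × ln(1580/592) = 85.7 J/K.

ΔS = 85.7 J/K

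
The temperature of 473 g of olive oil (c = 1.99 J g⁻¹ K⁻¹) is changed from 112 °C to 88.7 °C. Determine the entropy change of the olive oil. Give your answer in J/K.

ΔS = -58.7 J/K

In kelvin: T₁ = 385.15 K, T₂ = 361.85 K. ΔS = ∫dQ_rev/T = m c ln(T₂/T₁) = 473 × 1.99 × ln(361.85/385.15) = -58.7 J/K.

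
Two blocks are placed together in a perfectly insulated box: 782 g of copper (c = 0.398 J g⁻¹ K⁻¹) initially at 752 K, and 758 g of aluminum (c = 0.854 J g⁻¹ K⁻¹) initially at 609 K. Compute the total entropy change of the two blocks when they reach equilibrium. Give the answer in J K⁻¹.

ΔS_total = 4.78 J/K

Energy balance: T_f = (m₁c₁T₁ + m₂c₂T₂)/(m₁c₁ + m₂c₂) = 655.43 K.
ΔS₁ = m₁c₁ ln(T_f/T₁) = 311.236 × ln(655.43/752) = -42.78 J/K.
ΔS₂ = m₂c₂ ln(T_f/T₂) = 647.332 × ln(655.43/609) = 47.56 J/K.
ΔS_total = -42.78 + 47.56 = 4.78 J/K.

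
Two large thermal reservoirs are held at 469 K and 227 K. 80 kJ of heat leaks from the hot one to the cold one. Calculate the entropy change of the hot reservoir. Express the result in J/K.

ΔS_hot = -171 J/K

The hot reservoir loses heat Q, so ΔS_hot = −Q/T_H = −80000/469 = -171 J/K.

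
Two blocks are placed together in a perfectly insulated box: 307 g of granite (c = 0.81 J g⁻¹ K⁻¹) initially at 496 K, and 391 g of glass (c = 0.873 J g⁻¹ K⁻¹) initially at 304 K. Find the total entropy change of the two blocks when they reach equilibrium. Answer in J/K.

ΔS_total = 17.5 J/K

Energy balance: T_f = (m₁c₁T₁ + m₂c₂T₂)/(m₁c₁ + m₂c₂) = 384.92 K.
ΔS₁ = m₁c₁ ln(T_f/T₁) = 248.67 × ln(384.92/496) = -63.05 J/K.
ΔS₂ = m₂c₂ ln(T_f/T₂) = 341.343 × ln(384.92/304) = 80.56 J/K.
ΔS_total = -63.05 + 80.56 = 17.5 J/K.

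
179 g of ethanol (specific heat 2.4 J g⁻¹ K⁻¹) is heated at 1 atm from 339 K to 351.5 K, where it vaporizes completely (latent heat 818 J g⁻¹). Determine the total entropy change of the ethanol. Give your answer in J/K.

Warming step: ΔS₁ = m c ln(T_tr/T_i) = 179 × 2.4 × ln(351.5/339) = 15.56 J/K.
Phase change: ΔS₂ = +mL/T_tr = 179 × 818 / 351.5 = 416.6 J/K.
ΔS_total = (15.56) + (416.6) = 432 J/K.

ΔS = 432 J/K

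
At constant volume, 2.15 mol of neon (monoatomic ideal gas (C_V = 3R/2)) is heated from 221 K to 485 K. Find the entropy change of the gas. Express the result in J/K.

ΔS = 21.1 J/K

At constant volume, ΔS = nC_V ln(T₂/T₁) with C_V = 3R/2 = 12.47 J mol⁻¹ K⁻¹.
ΔS = 2.15 × 12.47 × ln(485/221) = 21.1 J/K.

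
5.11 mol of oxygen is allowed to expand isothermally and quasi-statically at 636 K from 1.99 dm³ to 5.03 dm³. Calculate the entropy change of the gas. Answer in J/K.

ΔS_gas = 39.4 J/K

For an isothermal ideal gas ΔS_gas = nR ln(V₂/V₁) = 5.11 × 8.314 × ln(5.03/1.99) = 39.4 J/K.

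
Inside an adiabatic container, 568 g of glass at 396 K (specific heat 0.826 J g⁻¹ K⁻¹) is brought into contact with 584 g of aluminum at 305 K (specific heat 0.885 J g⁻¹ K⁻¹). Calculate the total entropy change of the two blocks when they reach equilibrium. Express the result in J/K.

ΔS_total = 8.39 J/K

Energy balance: T_f = (m₁c₁T₁ + m₂c₂T₂)/(m₁c₁ + m₂c₂) = 348.3 K.
ΔS₁ = m₁c₁ ln(T_f/T₁) = 469.168 × ln(348.3/396) = -60.22 J/K.
ΔS₂ = m₂c₂ ln(T_f/T₂) = 516.84 × ln(348.3/305) = 68.61 J/K.
ΔS_total = -60.22 + 68.61 = 8.39 J/K.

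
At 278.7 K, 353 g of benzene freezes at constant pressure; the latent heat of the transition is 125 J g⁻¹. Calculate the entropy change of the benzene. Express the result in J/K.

ΔS = -158 J/K

Heat released by the substance: Q = −mL = −353 × 125 = −44125 J.
At constant T, ΔS = Q_rev/T = −44125 / 278.7 = -158 J/K.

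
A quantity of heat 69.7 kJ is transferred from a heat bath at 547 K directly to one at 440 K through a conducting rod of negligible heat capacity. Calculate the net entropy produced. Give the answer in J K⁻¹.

ΔS_total = 31 J/K

ΔS_hot = −Q/T_H = −69700/547 = -127.4 J/K and ΔS_cold = +Q/T_C = 69700/440 = 158.4 J/K.
ΔS_total = -127.4 + 158.4 = 31 J/K, positive as the second law requires.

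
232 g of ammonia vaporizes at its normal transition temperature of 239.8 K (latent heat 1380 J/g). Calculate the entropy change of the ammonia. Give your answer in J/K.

ΔS = 1340 J/K

Heat absorbed by the substance: Q = mL = 232 × 1380 = 320160 J.
At constant T, ΔS = Q_rev/T = 320160 / 239.8 = 1340 J/K.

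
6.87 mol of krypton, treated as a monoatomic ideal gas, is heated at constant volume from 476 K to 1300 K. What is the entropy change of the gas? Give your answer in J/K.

ΔS = 86.1 J/K

At constant volume, ΔS = nC_V ln(T₂/T₁) with C_V = 3R/2 = 12.47 J mol⁻¹ K⁻¹.
ΔS = 6.87 × 12.47 × ln(1300/476) = 86.1 J/K.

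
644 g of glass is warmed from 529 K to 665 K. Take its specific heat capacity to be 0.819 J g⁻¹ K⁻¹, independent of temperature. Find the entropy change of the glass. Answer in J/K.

ΔS = 121 J/K

ΔS = ∫dQ_rev/T = m c ln(T₂/T₁) = 644 × 0.819 × ln(665/529) = 121 J/K.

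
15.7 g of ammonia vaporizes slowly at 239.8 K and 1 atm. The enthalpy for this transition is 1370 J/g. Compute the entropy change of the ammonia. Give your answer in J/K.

ΔS = 89.7 J/K

Heat absorbed by the substance: Q = mL = 15.7 × 1370 = 21509 J.
At constant T, ΔS = Q_rev/T = 21509 / 239.8 = 89.7 J/K.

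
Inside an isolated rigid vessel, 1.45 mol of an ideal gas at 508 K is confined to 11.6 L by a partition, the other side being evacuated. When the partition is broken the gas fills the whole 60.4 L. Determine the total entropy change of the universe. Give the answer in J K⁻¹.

No heat is exchanged and no work is done, so the ideal-gas temperature stays constant.
Entropy is a state function; using a reversible isothermal path, ΔS_gas = nR ln(V₂/V₁) = 1.45 × 8.314 × ln(60.4/11.6) = 19.9 J/K.
The insulated surroundings exchange no heat, so ΔS_surr = 0 and ΔS_universe = ΔS_gas.

ΔS_universe = 19.9 J/K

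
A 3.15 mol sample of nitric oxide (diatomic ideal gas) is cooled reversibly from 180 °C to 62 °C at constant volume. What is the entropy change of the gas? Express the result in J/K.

ΔS = -19.7 J/K

In kelvin: T₁ = 453.15 K, T₂ = 335.15 K. At constant volume, ΔS = nC_V ln(T₂/T₁) with C_V = 5R/2 = 20.79 J mol⁻¹ K⁻¹.
ΔS = 3.15 × 20.79 × ln(335.15/453.15) = -19.7 J/K.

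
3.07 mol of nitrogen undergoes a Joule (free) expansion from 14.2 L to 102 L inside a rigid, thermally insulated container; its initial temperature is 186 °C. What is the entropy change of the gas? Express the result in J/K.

No heat is exchanged and no work is done, so the ideal-gas temperature stays constant.
Entropy is a state function; using a reversible isothermal path, ΔS_gas = nR ln(V₂/V₁) = 3.07 × 8.314 × ln(102/14.2) = 50.3 J/K.

ΔS_gas = 50.3 J/K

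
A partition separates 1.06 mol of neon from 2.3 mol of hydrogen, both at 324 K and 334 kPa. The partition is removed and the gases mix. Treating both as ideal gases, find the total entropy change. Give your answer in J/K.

Mole fractions: x_A = 1.06/3.36 = 0.315, x_B = 0.685.
ΔS_mix = −R(n_A ln x_A + n_B ln x_B) = −8.314 × (1.06 ln 0.315 + 2.3 ln 0.685) = 17.4 J/K.

ΔS_mix = 17.4 J/K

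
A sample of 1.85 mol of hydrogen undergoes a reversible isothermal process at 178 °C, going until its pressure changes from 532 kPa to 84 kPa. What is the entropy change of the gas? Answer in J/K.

For an isothermal ideal gas ΔS_gas = nR ln(P₁/P₂) = 1.85 × 8.314 × ln(532/84) = 28.4 J/K.

ΔS_gas = 28.4 J/K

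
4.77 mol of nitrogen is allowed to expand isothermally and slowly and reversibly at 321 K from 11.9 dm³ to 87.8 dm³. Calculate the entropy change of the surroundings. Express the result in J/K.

ΔS_surr = -79.3 J/K

For an isothermal ideal gas ΔS_gas = nR ln(V₂/V₁) = 4.77 × 8.314 × ln(87.8/11.9) = 79.3 J/K.
The process is reversible, so ΔS_surr = −ΔS_gas = -79.3 J/K and ΔS_universe = 0.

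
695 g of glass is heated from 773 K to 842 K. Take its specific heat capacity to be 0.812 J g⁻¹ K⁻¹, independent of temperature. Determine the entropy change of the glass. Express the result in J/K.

ΔS = 48.3 J/K

ΔS = ∫dQ_rev/T = m c ln(T₂/T₁) = 695 × 0.812 × ln(842/773) = 48.3 J/K.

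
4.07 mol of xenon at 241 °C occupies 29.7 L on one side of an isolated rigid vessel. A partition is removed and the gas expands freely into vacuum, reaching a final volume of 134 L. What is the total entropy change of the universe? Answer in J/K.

For an ideal gas in free expansion Q = 0 and W = 0, so T is unchanged.
Entropy is a state function; using a reversible isothermal path, ΔS_gas = nR ln(V₂/V₁) = 4.07 × 8.314 × ln(134/29.7) = 51 J/K.
The insulated surroundings exchange no heat, so ΔS_surr = 0 and ΔS_universe = ΔS_gas.

ΔS_universe = 51 J/K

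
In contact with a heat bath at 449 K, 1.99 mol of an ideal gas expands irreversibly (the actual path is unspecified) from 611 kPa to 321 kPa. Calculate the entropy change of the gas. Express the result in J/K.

ΔS_gas = 10.6 J/K

Entropy is a state function, so ΔS_gas depends only on the end states.
For an isothermal ideal gas ΔS_gas = nR ln(P₁/P₂) = 1.99 × 8.314 × ln(611/321) = 10.6 J/K.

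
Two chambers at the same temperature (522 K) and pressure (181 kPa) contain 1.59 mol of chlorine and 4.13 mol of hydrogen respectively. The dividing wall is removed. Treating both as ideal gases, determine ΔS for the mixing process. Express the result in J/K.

Mole fractions: x_A = 1.59/5.72 = 0.278, x_B = 0.722.
ΔS_mix = −R(n_A ln x_A + n_B ln x_B) = −8.314 × (1.59 ln 0.278 + 4.13 ln 0.722) = 28.1 J/K.

ΔS_mix = 28.1 J/K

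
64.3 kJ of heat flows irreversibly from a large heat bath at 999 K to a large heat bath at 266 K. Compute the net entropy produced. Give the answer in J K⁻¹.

ΔS_hot = −Q/T_H = −64300/999 = -64.36 J/K and ΔS_cold = +Q/T_C = 64300/266 = 241.7 J/K.
ΔS_total = -64.36 + 241.7 = 177 J/K, positive as the second law requires.

ΔS_total = 177 J/K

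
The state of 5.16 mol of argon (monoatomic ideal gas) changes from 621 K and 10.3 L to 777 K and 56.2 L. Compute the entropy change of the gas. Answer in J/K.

ΔS = 87.2 J/K

Entropy is a state function: ΔS = nC_V ln(T₂/T₁) + nR ln(V₂/V₁), with C_V = 3R/2 = 12.47 J mol⁻¹ K⁻¹ for a monoatomic ideal gas.
ΔS = 5.16 × [12.47 × ln(777/621) + 8.314 × ln(56.2/10.3)] = 87.2 J/K.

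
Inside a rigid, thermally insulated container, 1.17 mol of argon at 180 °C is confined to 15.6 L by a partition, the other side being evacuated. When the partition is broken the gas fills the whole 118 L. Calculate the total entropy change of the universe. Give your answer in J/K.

ΔS_universe = 19.7 J/K

No heat is exchanged and no work is done, so the ideal-gas temperature stays constant.
Entropy is a state function; using a reversible isothermal path, ΔS_gas = nR ln(V₂/V₁) = 1.17 × 8.314 × ln(118/15.6) = 19.7 J/K.
The insulated surroundings exchange no heat, so ΔS_surr = 0 and ΔS_universe = ΔS_gas.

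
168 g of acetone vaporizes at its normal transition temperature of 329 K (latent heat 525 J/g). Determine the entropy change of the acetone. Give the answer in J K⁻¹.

Heat absorbed by the substance: Q = mL = 168 × 525 = 88200 J.
At constant T, ΔS = Q_rev/T = 88200 / 329 = 268 J/K.

ΔS = 268 J/K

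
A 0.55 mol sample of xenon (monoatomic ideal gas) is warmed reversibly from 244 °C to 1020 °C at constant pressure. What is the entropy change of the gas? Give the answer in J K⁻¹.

In kelvin: T₁ = 517.15 K, T₂ = 1293.15 K. At constant pressure, ΔS = nC_p ln(T₂/T₁) with C_p = 5R/2 = 20.79 J mol⁻¹ K⁻¹.
ΔS = 0.55 × 20.79 × ln(1293.15/517.15) = 10.5 J/K.

ΔS = 10.5 J/K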